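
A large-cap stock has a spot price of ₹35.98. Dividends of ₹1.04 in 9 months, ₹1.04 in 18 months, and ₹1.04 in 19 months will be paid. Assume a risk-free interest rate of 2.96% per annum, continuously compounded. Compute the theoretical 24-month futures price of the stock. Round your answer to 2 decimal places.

₹34.99

PV(dividends) I = 1.04·e^(−0.0296·9/12) + 1.04·e^(−0.0296·18/12) + 1.04·e^(−0.0296·19/12)
I = 1.0172 + 0.9948 + 0.9924 = 3.0044
F = (S − I)·e^(rT) = (35.98 − 3.0044) · e^(0.0296·24/12)
= 32.9756 · e^0.059200 = 32.9756 × 1.060987 = ₹34.99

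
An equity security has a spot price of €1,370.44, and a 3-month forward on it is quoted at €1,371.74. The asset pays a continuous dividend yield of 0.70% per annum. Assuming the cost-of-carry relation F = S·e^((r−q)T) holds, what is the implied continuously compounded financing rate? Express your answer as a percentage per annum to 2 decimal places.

1.08%

From F = S·e^((r−q)T): (r − q) = ln(F/S)/T
ln(1371.74/1370.44) = ln(1.000949) = 0.000949
(r − q) = 0.000949 / (3/12) = 0.003796
r = ln(F/S)/T + q = 0.003796 + 0.0070 = 0.010796
r = 1.08%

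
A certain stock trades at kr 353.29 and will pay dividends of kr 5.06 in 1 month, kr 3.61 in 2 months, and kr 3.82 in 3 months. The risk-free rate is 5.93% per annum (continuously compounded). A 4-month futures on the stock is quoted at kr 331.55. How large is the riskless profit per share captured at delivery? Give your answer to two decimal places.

kr 16.17 per share

PV(dividends) I = 5.06·e^(−0.0593·1/12) + 3.61·e^(−0.0593·2/12) + 3.82·e^(−0.0593·3/12) = 12.3733
Fair futures F* = (S − I)·e^(rT) = (353.29 − 12.3733)·e^0.019767 = 340.9167 × 1.019964 = 347.7228
Market kr 331.55 < fair 347.7228: forward underpriced → reverse cash-and-carry (short the stock, invest proceeds at r, pay the dividends, go long the forward).
Profit at T = |F_mkt − F*| = |331.55 − 347.7228| = kr 16.17 per share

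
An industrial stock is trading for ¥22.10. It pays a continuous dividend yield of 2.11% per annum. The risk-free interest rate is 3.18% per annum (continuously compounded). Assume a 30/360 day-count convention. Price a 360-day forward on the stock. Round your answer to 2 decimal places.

F = S·e^((r − q)T) = 22.10 · e^((0.0318 − 0.0211) × 360/360)
= 22.10 · e^0.010700 = 22.10 × 1.010757
F = ¥22.34

¥22.34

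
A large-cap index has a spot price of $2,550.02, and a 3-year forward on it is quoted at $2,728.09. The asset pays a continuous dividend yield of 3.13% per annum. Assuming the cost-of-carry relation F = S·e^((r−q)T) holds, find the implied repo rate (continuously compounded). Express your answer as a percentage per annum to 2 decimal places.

5.38%

From F = S·e^((r−q)T): (r − q) = ln(F/S)/T
ln(2728.09/2550.02) = ln(1.069831) = 0.067501
(r − q) = 0.067501 / (3) = 0.022500
r = ln(F/S)/T + q = 0.022500 + 0.0313 = 0.053800
r = 5.38%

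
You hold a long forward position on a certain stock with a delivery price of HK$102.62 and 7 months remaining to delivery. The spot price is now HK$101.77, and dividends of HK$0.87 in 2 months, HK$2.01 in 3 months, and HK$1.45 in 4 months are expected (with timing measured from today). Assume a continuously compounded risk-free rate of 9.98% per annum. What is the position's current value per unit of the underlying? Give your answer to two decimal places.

PV(remaining dividends) I = 0.87·e^(−0.0998·2/12) + 2.01·e^(−0.0998·3/12) + 1.45·e^(−0.0998·4/12) = 4.2187
Current forward F = (S − I)·e^(rT) = (101.77 − 4.2187)·e^(0.0998·7/12) = 97.5513 × 1.059945 = 103.3990
Value (long) = (F − K)·e^(−rT) = (103.3990 − 102.62) × 0.943446 = 0.7349
Value = HK$0.73

HK$0.73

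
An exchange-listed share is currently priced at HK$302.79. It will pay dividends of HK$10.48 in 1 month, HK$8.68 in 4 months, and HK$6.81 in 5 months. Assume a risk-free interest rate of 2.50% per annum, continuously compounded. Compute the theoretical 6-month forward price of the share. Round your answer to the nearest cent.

HK$280.47

PV(dividends) I = 10.48·e^(−0.0250·1/12) + 8.68·e^(−0.0250·4/12) + 6.81·e^(−0.0250·5/12)
I = 10.4582 + 8.6080 + 6.7394 = 25.8056
F = (S − I)·e^(rT) = (302.79 − 25.8056) · e^(0.0250·6/12)
= 276.9844 · e^0.012500 = 276.9844 × 1.012578 = HK$280.47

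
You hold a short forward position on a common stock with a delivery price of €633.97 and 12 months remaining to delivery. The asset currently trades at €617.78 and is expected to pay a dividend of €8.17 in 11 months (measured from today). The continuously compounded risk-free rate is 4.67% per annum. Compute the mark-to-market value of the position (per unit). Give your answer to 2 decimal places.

-€4.91

PV(remaining dividends) I = 8.17·e^(−0.0467·11/12) = 7.8276
Current forward F = (S − I)·e^(rT) = (617.78 − 7.8276)·e^(0.0467·12/12) = 609.9524 × 1.047808 = 639.1130
Value (long) = (F − K)·e^(−rT) = (639.1130 − 633.97) × 0.954374 = 4.9083
Short position value = −(long value) = -€4.91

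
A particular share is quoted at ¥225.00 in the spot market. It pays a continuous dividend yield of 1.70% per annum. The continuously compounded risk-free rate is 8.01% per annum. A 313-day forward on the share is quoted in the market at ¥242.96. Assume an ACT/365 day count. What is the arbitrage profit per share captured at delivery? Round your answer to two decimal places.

¥5.45 per share

Fair forward: F* = S·e^(carry·T), with carry = (r − q) = 0.0801 − 0.0170 = 0.0631
F* = 225.00 · e^(0.0631 × 313/365) = 225.00 · e^0.054110 = 225.00 × 1.055601 = ¥237.5102
Market ¥242.96 > fair ¥237.5102: forward overpriced → cash-and-carry (buy spot, short the forward).
At maturity, profit = |F_mkt − F*| = |242.96 − 237.5102| = ¥5.45 per share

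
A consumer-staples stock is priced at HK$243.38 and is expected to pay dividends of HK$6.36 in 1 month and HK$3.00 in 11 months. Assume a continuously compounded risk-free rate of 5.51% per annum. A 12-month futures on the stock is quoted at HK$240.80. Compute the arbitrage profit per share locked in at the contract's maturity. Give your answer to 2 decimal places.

HK$6.66 per share

PV(dividends) I = 6.36·e^(−0.0551·1/12) + 3.00·e^(−0.0551·11/12) = 9.1831
Fair futures F* = (S − I)·e^(rT) = (243.38 − 9.1831)·e^0.055100 = 234.1969 × 1.056646 = 247.4632
Market HK$240.80 < fair 247.4632: forward underpriced → reverse cash-and-carry (short the stock, invest proceeds at r, pay the dividends, go long the forward).
Profit at T = |F_mkt − F*| = |240.80 − 247.4632| = HK$6.66 per share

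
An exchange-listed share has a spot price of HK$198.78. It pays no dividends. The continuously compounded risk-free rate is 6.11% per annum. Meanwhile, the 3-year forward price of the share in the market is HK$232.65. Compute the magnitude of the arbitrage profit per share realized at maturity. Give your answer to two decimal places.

HK$6.12 per share

Fair forward: F* = S·e^(carry·T), with carry = r = 0.0611
F* = 198.78 · e^(0.0611 × 3) = 198.78 · e^0.183300 = 198.78 × 1.201175 = HK$238.7696
Market HK$232.65 < fair HK$238.7696: forward underpriced → reverse cash-and-carry (short spot, go long the forward).
At maturity, profit = |F_mkt − F*| = |232.65 − 238.7696| = HK$6.12 per share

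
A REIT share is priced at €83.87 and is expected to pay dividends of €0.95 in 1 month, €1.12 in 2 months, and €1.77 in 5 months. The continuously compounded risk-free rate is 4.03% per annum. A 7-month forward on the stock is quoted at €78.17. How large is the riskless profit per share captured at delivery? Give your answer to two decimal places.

PV(dividends) I = 0.95·e^(−0.0403·1/12) + 1.12·e^(−0.0403·2/12) + 1.77·e^(−0.0403·5/12) = 3.7998
Fair forward F* = (S − I)·e^(rT) = (83.87 − 3.7998)·e^0.023508 = 80.0702 × 1.023786 = 81.9747
Market €78.17 < fair 81.9747: forward underpriced → reverse cash-and-carry (short the stock, invest proceeds at r, pay the dividends, go long the forward).
Profit at T = |F_mkt − F*| = |78.17 − 81.9747| = €3.80 per share

€3.80 per share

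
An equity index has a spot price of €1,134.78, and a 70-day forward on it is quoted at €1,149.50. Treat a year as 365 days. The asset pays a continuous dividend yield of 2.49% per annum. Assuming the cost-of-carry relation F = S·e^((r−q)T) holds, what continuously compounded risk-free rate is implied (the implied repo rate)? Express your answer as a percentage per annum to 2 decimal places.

From F = S·e^((r−q)T): (r − q) = ln(F/S)/T
ln(1149.50/1134.78) = ln(1.012972) = 0.012889
(r − q) = 0.012889 / (70/365) = 0.067207
r = ln(F/S)/T + q = 0.067207 + 0.0249 = 0.092107
r = 9.21%

9.21%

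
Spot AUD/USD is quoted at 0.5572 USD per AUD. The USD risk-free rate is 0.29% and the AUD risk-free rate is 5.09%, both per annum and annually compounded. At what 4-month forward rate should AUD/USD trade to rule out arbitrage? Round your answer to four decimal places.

By covered interest parity, F = S · (1+r_USD)^T / (1+r_AUD)^T
= 0.5572 × 1.000966 / 1.016687 = 0.5572 × 0.984537
F = 0.5486 USD per AUD

0.5486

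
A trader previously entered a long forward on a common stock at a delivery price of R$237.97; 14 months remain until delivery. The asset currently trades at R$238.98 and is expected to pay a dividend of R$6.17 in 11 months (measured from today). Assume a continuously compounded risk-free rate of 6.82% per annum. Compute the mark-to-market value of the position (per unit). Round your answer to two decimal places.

R$13.41

PV(remaining dividends) I = 6.17·e^(−0.0682·11/12) = 5.7961
Current forward F = (S − I)·e^(rT) = (238.98 − 5.7961)·e^(0.0682·14/12) = 233.1839 × 1.082818 = 252.4957
Value (long) = (F − K)·e^(−rT) = (252.4957 − 237.97) × 0.923516 = 13.4147
Value = R$13.41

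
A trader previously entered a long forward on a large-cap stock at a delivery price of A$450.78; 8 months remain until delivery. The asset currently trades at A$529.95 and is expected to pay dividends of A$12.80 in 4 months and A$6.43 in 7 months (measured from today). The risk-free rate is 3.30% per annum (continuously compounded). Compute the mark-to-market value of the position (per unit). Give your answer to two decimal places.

A$70.01

PV(remaining dividends) I = 12.80·e^(−0.0330·4/12) + 6.43·e^(−0.0330·7/12) = 18.9674
Current forward F = (S − I)·e^(rT) = (529.95 − 18.9674)·e^(0.0330·8/12) = 510.9826 × 1.022244 = 522.3489
Value (long) = (F − K)·e^(−rT) = (522.3489 − 450.78) × 0.978240 = 70.0116
Value = A$70.01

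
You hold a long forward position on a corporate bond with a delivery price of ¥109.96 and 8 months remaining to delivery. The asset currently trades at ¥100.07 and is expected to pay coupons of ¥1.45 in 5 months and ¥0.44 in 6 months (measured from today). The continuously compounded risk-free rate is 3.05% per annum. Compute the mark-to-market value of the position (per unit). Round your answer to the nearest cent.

PV(remaining coupons) I = 1.45·e^(−0.0305·5/12) + 0.44·e^(−0.0305·6/12) = 1.8650
Current forward F = (S − I)·e^(rT) = (100.07 − 1.8650)·e^(0.0305·8/12) = 98.2050 × 1.020541 = 100.2222
Value (long) = (F − K)·e^(−rT) = (100.2222 − 109.96) × 0.979872 = -9.5418
Value = -¥9.54

-¥9.54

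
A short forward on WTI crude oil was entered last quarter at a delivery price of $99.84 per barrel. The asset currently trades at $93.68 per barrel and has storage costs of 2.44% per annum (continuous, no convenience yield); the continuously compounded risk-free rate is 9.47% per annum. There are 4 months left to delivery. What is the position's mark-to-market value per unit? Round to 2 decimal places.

$2.29 per barrel

Current fair forward for the remaining 4 months: F = S·e^((r + u)·T), (r + u) = 0.0947 + 0.0244 = 0.1191
F = 93.68 · e^(0.1191 × 4/12) = 93.68 × 1.040499 = 97.4739
Value of long forward = (F − K)·e^(−rT) = (97.4739 − 99.84) · e^(−0.0947·4/12)
= -2.3661 × 0.968926 = -2.29
Short position value = −(long value) = $2.29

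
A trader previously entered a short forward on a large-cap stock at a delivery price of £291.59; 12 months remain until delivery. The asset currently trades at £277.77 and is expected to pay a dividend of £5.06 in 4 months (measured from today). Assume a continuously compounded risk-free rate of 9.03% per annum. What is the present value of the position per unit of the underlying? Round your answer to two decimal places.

PV(remaining dividends) I = 5.06·e^(−0.0903·4/12) = 4.9100
Current forward F = (S − I)·e^(rT) = (277.77 − 4.9100)·e^(0.0903·12/12) = 272.8600 × 1.094503 = 298.6461
Value (long) = (F − K)·e^(−rT) = (298.6461 − 291.59) × 0.913657 = 6.4469
Short position value = −(long value) = -£6.45

-£6.45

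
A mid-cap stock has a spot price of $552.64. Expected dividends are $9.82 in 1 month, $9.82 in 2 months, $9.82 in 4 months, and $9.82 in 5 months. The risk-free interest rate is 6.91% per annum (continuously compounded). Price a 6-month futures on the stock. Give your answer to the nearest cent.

$532.10

PV(dividends) I = 9.82·e^(−0.0691·1/12) + 9.82·e^(−0.0691·2/12) + 9.82·e^(−0.0691·4/12) + 9.82·e^(−0.0691·5/12)
I = 9.7636 + 9.7076 + 9.5964 + 9.5413 = 38.6089
F = (S − I)·e^(rT) = (552.64 − 38.6089) · e^(0.0691·6/12)
= 514.0311 · e^0.034550 = 514.0311 × 1.035154 = $532.10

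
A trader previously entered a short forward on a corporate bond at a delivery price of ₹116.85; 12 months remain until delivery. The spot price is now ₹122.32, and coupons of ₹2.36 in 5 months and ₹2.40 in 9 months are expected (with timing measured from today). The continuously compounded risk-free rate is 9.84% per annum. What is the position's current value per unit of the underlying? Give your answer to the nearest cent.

PV(remaining coupons) I = 2.36·e^(−0.0984·5/12) + 2.40·e^(−0.0984·9/12) = 4.4945
Current forward F = (S − I)·e^(rT) = (122.32 − 4.4945)·e^(0.0984·12/12) = 117.8255 × 1.103404 = 130.0091
Value (long) = (F − K)·e^(−rT) = (130.0091 − 116.85) × 0.906286 = 11.9259
Short position value = −(long value) = -₹11.93

-₹11.93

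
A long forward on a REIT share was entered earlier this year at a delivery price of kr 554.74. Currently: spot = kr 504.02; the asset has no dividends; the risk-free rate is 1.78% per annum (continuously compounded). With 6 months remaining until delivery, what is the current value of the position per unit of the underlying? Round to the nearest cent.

Current fair forward for the remaining 6 months: F = S·e^(r·T), r = 0.0178
F = 504.02 · e^(0.0178 × 6/12) = 504.02 × 1.008940 = 508.5259
Value of long forward = (F − K)·e^(−rT) = (508.5259 − 554.74) · e^(−0.0178·6/12)
= -46.2141 × 0.991139 = -45.80

-kr 45.80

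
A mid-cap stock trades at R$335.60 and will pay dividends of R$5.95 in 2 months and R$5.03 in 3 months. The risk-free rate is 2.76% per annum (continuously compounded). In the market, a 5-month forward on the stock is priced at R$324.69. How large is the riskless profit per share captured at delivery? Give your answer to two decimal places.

R$3.75 per share

PV(dividends) I = 5.95·e^(−0.0276·2/12) + 5.03·e^(−0.0276·3/12) = 10.9181
Fair forward F* = (S − I)·e^(rT) = (335.60 − 10.9181)·e^0.011500 = 324.6819 × 1.011566 = 328.4372
Market R$324.69 < fair 328.4372: forward underpriced → reverse cash-and-carry (short the stock, invest proceeds at r, pay the dividends, go long the forward).
Profit at T = |F_mkt − F*| = |324.69 − 328.4372| = R$3.75 per share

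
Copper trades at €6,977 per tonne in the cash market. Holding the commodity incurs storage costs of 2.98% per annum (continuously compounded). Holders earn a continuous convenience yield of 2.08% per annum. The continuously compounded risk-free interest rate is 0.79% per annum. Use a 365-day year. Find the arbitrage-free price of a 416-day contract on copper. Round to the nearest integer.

€7,113 per tonne

Net carry = r + u − y = 0.0079 + 0.0298 − 0.0208 = 0.0169
F = S·e^((r+u−y)T) = 6977 · e^(0.0169 × 416/365) = 6977 · e^0.019261
= 6977 × 1.019448 = €7,113 per tonne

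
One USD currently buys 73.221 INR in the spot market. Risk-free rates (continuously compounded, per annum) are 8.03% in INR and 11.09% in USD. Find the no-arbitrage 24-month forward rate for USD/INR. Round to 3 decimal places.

68.874

F = S·e^((r_INR − r_USD)T) = 73.221 · e^((0.0803 − 0.1109) × 24/12)
= 73.221 · e^-0.061200 = 73.221 × 0.940635
F = 68.874 INR per USD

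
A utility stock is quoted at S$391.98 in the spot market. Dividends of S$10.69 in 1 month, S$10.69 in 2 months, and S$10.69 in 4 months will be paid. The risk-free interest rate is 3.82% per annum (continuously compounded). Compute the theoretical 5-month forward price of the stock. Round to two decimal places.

PV(dividends) I = 10.69·e^(−0.0382·1/12) + 10.69·e^(−0.0382·2/12) + 10.69·e^(−0.0382·4/12)
I = 10.6560 + 10.6222 + 10.5547 = 31.8329
F = (S − I)·e^(rT) = (391.98 − 31.8329) · e^(0.0382·5/12)
= 360.1471 · e^0.015917 = 360.1471 × 1.016044 = S$365.93

S$365.93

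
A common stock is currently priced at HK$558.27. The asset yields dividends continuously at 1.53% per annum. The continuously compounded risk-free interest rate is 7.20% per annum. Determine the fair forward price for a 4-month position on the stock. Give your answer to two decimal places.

F = S·e^((r − q)T) = 558.27 · e^((0.0720 − 0.0153) × 4/12)
= 558.27 · e^0.018900 = 558.27 × 1.019080
F = HK$568.92

HK$568.92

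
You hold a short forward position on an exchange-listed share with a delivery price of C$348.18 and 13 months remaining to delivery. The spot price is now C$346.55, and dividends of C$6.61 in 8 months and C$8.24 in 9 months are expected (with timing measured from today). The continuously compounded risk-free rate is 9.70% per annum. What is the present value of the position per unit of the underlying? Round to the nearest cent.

PV(remaining dividends) I = 6.61·e^(−0.0970·8/12) + 8.24·e^(−0.0970·9/12) = 13.8579
Current forward F = (S − I)·e^(rT) = (346.55 − 13.8579)·e^(0.0970·13/12) = 332.6921 × 1.110803 = 369.5554
Value (long) = (F − K)·e^(−rT) = (369.5554 − 348.18) × 0.900249 = 19.2432
Short position value = −(long value) = -C$19.24

-C$19.24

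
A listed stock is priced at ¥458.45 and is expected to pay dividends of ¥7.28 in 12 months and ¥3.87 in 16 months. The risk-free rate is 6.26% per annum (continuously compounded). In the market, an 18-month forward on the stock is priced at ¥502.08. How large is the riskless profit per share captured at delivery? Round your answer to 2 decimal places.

PV(dividends) I = 7.28·e^(−0.0626·12/12) + 3.87·e^(−0.0626·16/12) = 10.3983
Fair forward F* = (S − I)·e^(rT) = (458.45 − 10.3983)·e^0.093900 = 448.0517 × 1.098450 = 492.1624
Market ¥502.08 > fair 492.1624: forward overpriced → cash-and-carry (borrow at r, buy the stock and collect the dividends, short the forward).
Profit at T = |F_mkt − F*| = |502.08 − 492.1624| = ¥9.92 per share

¥9.92 per share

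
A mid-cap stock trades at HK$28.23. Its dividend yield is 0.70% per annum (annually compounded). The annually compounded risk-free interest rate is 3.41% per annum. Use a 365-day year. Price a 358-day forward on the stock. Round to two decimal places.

F = S · (1+r)^T / (1+q)^T
= 28.23 × 1.033435 / 1.006865 = 28.23 × 1.026389
F = HK$28.97

HK$28.97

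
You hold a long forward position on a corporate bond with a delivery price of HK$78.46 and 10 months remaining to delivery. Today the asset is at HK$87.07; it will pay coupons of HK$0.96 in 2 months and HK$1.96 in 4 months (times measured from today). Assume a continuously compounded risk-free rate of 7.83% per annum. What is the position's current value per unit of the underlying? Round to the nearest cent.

PV(remaining coupons) I = 0.96·e^(−0.0783·2/12) + 1.96·e^(−0.0783·4/12) = 2.8571
Current forward F = (S − I)·e^(rT) = (87.07 − 2.8571)·e^(0.0783·10/12) = 84.2129 × 1.067426 = 89.8910
Value (long) = (F − K)·e^(−rT) = (89.8910 − 78.46) × 0.936833 = 10.7089
Value = HK$10.71

HK$10.71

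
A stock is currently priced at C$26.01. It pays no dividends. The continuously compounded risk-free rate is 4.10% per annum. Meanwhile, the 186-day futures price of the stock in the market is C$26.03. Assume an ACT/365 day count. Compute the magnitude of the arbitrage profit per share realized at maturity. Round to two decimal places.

C$0.53 per share

Fair futures: F* = S·e^(carry·T), with carry = r = 0.0410
F* = 26.01 · e^(0.0410 × 186/365) = 26.01 · e^0.020893 = 26.01 × 1.021113 = C$26.5591
Market C$26.03 < fair C$26.5591: forward underpriced → reverse cash-and-carry (short spot, go long the forward).
At maturity, profit = |F_mkt − F*| = |26.03 − 26.5591| = C$0.53 per share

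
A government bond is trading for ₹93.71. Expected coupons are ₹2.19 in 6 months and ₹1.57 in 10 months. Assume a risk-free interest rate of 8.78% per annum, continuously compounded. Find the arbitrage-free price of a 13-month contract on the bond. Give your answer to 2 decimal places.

₹99.15

PV(coupons) I = 2.19·e^(−0.0878·6/12) + 1.57·e^(−0.0878·10/12)
I = 2.0959 + 1.4592 = 3.5551
F = (S − I)·e^(rT) = (93.71 − 3.5551) · e^(0.0878·13/12)
= 90.1549 · e^0.095117 = 90.1549 × 1.099788 = ₹99.15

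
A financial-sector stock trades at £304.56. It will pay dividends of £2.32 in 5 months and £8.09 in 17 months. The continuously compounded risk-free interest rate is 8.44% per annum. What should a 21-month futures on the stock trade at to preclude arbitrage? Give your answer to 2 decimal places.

£342.12

PV(dividends) I = 2.32·e^(−0.0844·5/12) + 8.09·e^(−0.0844·17/12)
I = 2.2398 + 7.1783 = 9.4181
F = (S − I)·e^(rT) = (304.56 − 9.4181) · e^(0.0844·21/12)
= 295.1419 · e^0.147700 = 295.1419 × 1.159165 = £342.12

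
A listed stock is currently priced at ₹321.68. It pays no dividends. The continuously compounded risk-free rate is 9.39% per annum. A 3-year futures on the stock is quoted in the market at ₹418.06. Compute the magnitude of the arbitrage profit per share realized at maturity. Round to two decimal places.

₹8.29 per share

Fair futures: F* = S·e^(carry·T), with carry = r = 0.0939
F* = 321.68 · e^(0.0939 × 3) = 321.68 · e^0.281700 = 321.68 × 1.325381 = ₹426.3486
Market ₹418.06 < fair ₹426.3486: forward underpriced → reverse cash-and-carry (short spot, go long the forward).
At maturity, profit = |F_mkt − F*| = |418.06 − 426.3486| = ₹8.29 per share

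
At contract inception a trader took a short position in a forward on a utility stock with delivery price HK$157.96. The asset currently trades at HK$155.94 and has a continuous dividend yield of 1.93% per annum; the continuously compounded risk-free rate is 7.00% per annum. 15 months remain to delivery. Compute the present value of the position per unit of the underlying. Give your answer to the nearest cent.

Current fair forward for the remaining 15 months: F = S·e^((r − q)·T), (r − q) = 0.0700 − 0.0193 = 0.0507
F = 155.94 · e^(0.0507 × 15/12) = 155.94 × 1.065426 = 166.1425
Value of long forward = (F − K)·e^(−rT) = (166.1425 − 157.96) · e^(−0.0700·15/12)
= 8.1825 × 0.916219 = 7.50
Short position value = −(long value) = -HK$7.50

-HK$7.50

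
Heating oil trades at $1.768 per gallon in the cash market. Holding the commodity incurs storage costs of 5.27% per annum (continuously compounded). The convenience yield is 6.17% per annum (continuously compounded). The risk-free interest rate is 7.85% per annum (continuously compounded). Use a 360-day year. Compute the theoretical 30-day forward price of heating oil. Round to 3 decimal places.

$1.778 per gallon

Net carry = r + u − y = 0.0785 + 0.0527 − 0.0617 = 0.0695
F = S·e^((r+u−y)T) = 1.768 · e^(0.0695 × 30/360) = 1.768 · e^0.005792
= 1.768 × 1.005809 = $1.778 per gallon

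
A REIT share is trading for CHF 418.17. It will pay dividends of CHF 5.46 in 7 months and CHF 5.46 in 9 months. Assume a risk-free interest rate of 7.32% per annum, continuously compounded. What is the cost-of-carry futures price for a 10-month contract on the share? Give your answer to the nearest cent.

PV(dividends) I = 5.46·e^(−0.0732·7/12) + 5.46·e^(−0.0732·9/12)
I = 5.2318 + 5.1683 = 10.4001
F = (S − I)·e^(rT) = (418.17 − 10.4001) · e^(0.0732·10/12)
= 407.7699 · e^0.061000 = 407.7699 × 1.062899 = CHF 433.42

CHF 433.42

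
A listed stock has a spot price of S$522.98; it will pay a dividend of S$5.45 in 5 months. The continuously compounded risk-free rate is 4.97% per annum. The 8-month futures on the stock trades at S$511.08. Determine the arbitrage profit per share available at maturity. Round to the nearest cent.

PV(dividends) I = 5.45·e^(−0.0497·5/12) = 5.3383
Fair futures F* = (S − I)·e^(rT) = (522.98 − 5.3383)·e^0.033133 = 517.6417 × 1.033688 = 535.0800
Market S$511.08 < fair 535.0800: forward underpriced → reverse cash-and-carry (short the stock, invest proceeds at r, pay the dividends, go long the forward).
Profit at T = |F_mkt − F*| = |511.08 − 535.0800| = S$24.00 per share

S$24.00 per share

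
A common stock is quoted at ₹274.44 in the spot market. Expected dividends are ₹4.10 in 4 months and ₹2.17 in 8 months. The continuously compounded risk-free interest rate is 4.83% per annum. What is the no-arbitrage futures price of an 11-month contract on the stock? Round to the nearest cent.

PV(dividends) I = 4.10·e^(−0.0483·4/12) + 2.17·e^(−0.0483·8/12)
I = 4.0345 + 2.1012 = 6.1357
F = (S − I)·e^(rT) = (274.44 − 6.1357) · e^(0.0483·11/12)
= 268.3043 · e^0.044275 = 268.3043 × 1.045270 = ₹280.45

₹280.45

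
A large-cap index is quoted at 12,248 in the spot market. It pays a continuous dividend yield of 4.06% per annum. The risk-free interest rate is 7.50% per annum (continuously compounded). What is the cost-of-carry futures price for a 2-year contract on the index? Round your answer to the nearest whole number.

F = S·e^((r − q)T) = 12248 · e^((0.0750 − 0.0406) × 2)
= 12248 · e^0.068800 = 12248 × 1.071222
F = 13,120

13,120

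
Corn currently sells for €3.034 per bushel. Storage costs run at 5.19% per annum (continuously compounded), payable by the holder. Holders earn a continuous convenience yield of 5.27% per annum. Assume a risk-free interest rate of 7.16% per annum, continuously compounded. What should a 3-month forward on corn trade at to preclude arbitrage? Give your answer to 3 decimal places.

Net carry = r + u − y = 0.0716 + 0.0519 − 0.0527 = 0.0708
F = S·e^((r+u−y)T) = 3.034 · e^(0.0708 × 3/12) = 3.034 · e^0.017700
= 3.034 × 1.017858 = €3.088 per bushel

€3.088 per bushel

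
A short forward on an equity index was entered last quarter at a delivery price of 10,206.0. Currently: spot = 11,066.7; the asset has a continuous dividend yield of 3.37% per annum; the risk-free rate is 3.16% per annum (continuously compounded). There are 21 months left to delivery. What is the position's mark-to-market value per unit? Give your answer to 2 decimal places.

Current fair forward for the remaining 21 months: F = S·e^((r − q)·T), (r − q) = 0.0316 − 0.0337 = -0.0021
F = 11066.7 · e^(-0.0021 × 21/12) = 11066.7 × 0.99633174 = 11026.1045
Value of long forward = (F − K)·e^(−rT) = (11026.1045 − 10206.0) · e^(−0.0316·21/12)
= 820.1045 × 0.94620124 = 775.98
Short position value = −(long value) = -775.98

-775.98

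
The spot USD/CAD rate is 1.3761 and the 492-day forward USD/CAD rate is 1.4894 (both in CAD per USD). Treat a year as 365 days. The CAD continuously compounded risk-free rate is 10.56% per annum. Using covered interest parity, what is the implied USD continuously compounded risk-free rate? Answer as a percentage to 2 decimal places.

4.69%

F = S·e^((r_CAD − r_USD)T) ⇒ r_USD = r_CAD − ln(F/S)/T
ln(1.4894/1.3761) = 0.079120; /(492/365) = 0.058697
r_USD = 0.1056 − 0.058697 = 0.046903
r_USD = 4.69%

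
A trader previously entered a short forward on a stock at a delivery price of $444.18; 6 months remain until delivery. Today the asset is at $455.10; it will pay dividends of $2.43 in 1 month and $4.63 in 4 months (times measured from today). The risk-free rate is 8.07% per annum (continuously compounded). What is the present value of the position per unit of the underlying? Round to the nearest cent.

PV(remaining dividends) I = 2.43·e^(−0.0807·1/12) + 4.63·e^(−0.0807·4/12) = 6.9208
Current forward F = (S − I)·e^(rT) = (455.10 − 6.9208)·e^(0.0807·6/12) = 448.1792 × 1.041175 = 466.6330
Value (long) = (F − K)·e^(−rT) = (466.6330 − 444.18) × 0.960453 = 21.5651
Short position value = −(long value) = -$21.57

-$21.57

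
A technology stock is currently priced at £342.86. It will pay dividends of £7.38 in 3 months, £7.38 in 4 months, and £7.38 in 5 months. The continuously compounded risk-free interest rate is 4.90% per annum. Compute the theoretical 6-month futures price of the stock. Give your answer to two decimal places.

£329.04

PV(dividends) I = 7.38·e^(−0.0490·3/12) + 7.38·e^(−0.0490·4/12) + 7.38·e^(−0.0490·5/12)
I = 7.2901 + 7.2604 + 7.2309 = 21.7814
F = (S − I)·e^(rT) = (342.86 − 21.7814) · e^(0.0490·6/12)
= 321.0786 · e^0.024500 = 321.0786 × 1.024803 = £329.04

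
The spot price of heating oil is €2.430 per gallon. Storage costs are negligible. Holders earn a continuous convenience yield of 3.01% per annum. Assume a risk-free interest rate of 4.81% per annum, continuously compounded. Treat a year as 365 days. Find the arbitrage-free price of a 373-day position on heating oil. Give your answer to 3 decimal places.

€2.475 per gallon

Net carry = r + u − y = 0.0481 + 0.0000 − 0.0301 = 0.0180
F = S·e^((r+u−y)T) = 2.430 · e^(0.0180 × 373/365) = 2.430 · e^0.018395
= 2.430 × 1.018565 = €2.475 per gallon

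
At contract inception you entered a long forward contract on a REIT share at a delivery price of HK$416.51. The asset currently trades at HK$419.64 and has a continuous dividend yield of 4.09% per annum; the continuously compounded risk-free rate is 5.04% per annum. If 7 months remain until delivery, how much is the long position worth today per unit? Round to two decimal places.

Current fair forward for the remaining 7 months: F = S·e^((r − q)·T), (r − q) = 0.0504 − 0.0409 = 0.0095
F = 419.64 · e^(0.0095 × 7/12) = 419.64 × 1.005557 = 421.9719
Value of long forward = (F − K)·e^(−rT) = (421.9719 − 416.51) · e^(−0.0504·7/12)
= 5.4619 × 0.971028 = 5.30

HK$5.30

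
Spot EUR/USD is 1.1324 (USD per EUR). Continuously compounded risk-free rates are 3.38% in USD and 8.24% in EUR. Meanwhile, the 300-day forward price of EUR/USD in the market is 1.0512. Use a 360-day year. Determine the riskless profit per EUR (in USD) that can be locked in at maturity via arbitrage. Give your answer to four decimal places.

Fair forward: F* = S·e^(carry·T), with carry = (r_USD − r_EUR) = 0.0338 − 0.0824 = -0.0486
F* = 1.1324 · e^(-0.0486 × 300/360) = 1.1324 · e^-0.040500 = 1.1324 × 0.960309 = 1.0875
Market 1.0512 < fair 1.0875: forward underpriced → reverse cash-and-carry (short spot, go long the forward).
At maturity, profit = |F_mkt − F*| = |1.0512 − 1.0875| = 0.0363 per EUR (in USD)

0.0363 per EUR (in USD)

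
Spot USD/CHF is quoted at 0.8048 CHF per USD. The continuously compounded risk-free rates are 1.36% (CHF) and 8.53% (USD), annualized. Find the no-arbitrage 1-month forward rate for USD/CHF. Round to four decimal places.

0.8000

F = S·e^((r_CHF − r_USD)T) = 0.8048 · e^((0.0136 − 0.0853) × 1/12)
= 0.8048 · e^-0.005975 = 0.8048 × 0.994043
F = 0.8000 CHF per USD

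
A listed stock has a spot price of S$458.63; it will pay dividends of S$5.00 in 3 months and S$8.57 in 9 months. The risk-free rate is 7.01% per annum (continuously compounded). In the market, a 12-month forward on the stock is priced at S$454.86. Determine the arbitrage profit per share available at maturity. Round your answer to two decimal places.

PV(dividends) I = 5.00·e^(−0.0701·3/12) + 8.57·e^(−0.0701·9/12) = 13.0442
Fair forward F* = (S − I)·e^(rT) = (458.63 − 13.0442)·e^0.070100 = 445.5858 × 1.072615 = 477.9420
Market S$454.86 < fair 477.9420: forward underpriced → reverse cash-and-carry (short the stock, invest proceeds at r, pay the dividends, go long the forward).
Profit at T = |F_mkt − F*| = |454.86 − 477.9420| = S$23.08 per share

S$23.08 per share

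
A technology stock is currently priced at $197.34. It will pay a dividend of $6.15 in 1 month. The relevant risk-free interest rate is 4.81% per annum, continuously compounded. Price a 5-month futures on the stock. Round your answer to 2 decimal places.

$195.09

PV(dividends) I = 6.15·e^(−0.0481·1/12)
I = 6.1254
F = (S − I)·e^(rT) = (197.34 − 6.1254) · e^(0.0481·5/12)
= 191.2146 · e^0.020042 = 191.2146 × 1.020244 = $195.09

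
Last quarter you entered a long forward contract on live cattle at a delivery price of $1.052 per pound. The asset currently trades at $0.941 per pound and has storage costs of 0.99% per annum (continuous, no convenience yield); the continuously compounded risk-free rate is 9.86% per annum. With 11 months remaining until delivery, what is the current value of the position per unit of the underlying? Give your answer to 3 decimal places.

Current fair forward for the remaining 11 months: F = S·e^((r + u)·T), (r + u) = 0.0986 + 0.0099 = 0.1085
F = 0.941 · e^(0.1085 × 11/12) = 0.941 × 1.104572 = 1.0394
Value of long forward = (F − K)·e^(−rT) = (1.0394 − 1.052) · e^(−0.0986·11/12)
= -0.0126 × 0.913581 = -0.012

-$0.012 per pound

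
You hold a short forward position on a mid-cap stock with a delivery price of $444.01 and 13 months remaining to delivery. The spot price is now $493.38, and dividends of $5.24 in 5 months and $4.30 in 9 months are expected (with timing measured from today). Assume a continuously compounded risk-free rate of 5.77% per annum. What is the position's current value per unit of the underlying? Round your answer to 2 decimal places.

PV(remaining dividends) I = 5.24·e^(−0.0577·5/12) + 4.30·e^(−0.0577·9/12) = 9.2334
Current forward F = (S − I)·e^(rT) = (493.38 − 9.2334)·e^(0.0577·13/12) = 484.1466 × 1.064503 = 515.3755
Value (long) = (F − K)·e^(−rT) = (515.3755 − 444.01) × 0.939405 = 67.0411
Short position value = −(long value) = -$67.04

-$67.04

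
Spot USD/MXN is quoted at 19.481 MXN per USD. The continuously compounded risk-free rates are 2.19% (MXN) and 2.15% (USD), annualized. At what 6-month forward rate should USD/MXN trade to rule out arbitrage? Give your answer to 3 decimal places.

19.485

F = S·e^((r_MXN − r_USD)T) = 19.481 · e^((0.0219 − 0.0215) × 6/12)
= 19.481 · e^0.000200 = 19.481 × 1.000200
F = 19.485 MXN per USD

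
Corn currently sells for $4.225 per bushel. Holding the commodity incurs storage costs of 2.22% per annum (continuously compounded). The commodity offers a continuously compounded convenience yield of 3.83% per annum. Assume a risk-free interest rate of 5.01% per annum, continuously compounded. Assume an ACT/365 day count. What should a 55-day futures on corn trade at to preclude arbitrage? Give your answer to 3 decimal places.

$4.247 per bushel

Net carry = r + u − y = 0.0501 + 0.0222 − 0.0383 = 0.0340
F = S·e^((r+u−y)T) = 4.225 · e^(0.0340 × 55/365) = 4.225 · e^0.005123
= 4.225 × 1.005136 = $4.247 per bushel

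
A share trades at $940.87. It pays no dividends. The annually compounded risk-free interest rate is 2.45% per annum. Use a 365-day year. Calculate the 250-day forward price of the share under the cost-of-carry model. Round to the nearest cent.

$956.60

F = S · (1+r)^T
= 940.87 × 1.016717
F = $956.60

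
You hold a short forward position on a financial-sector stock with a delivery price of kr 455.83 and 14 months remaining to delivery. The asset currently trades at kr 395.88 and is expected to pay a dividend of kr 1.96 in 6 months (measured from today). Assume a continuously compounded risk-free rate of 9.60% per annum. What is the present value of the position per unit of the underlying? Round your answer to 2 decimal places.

PV(remaining dividends) I = 1.96·e^(−0.0960·6/12) = 1.8681
Current forward F = (S − I)·e^(rT) = (395.88 − 1.8681)·e^(0.0960·14/12) = 394.0119 × 1.118513 = 440.7074
Value (long) = (F − K)·e^(−rT) = (440.7074 − 455.83) × 0.894044 = -13.5203
Short position value = −(long value) = kr 13.52

kr 13.52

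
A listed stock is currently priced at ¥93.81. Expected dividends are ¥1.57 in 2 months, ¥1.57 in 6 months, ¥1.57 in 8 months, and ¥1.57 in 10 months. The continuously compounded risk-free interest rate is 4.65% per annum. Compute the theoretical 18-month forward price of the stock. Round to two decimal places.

¥94.02

PV(dividends) I = 1.57·e^(−0.0465·2/12) + 1.57·e^(−0.0465·6/12) + 1.57·e^(−0.0465·8/12) + 1.57·e^(−0.0465·10/12)
I = 1.5579 + 1.5339 + 1.5221 + 1.5103 = 6.1242
F = (S − I)·e^(rT) = (93.81 − 6.1242) · e^(0.0465·18/12)
= 87.6858 · e^0.069750 = 87.6858 × 1.072240 = ¥94.02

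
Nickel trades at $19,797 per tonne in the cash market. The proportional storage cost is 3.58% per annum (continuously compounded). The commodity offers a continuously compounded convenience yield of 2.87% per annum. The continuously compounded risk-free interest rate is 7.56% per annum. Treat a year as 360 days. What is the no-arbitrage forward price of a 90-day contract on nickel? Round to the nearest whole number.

$20,211 per tonne

Net carry = r + u − y = 0.0756 + 0.0358 − 0.0287 = 0.0827
F = S·e^((r+u−y)T) = 19797 · e^(0.0827 × 90/360) = 19797 · e^0.020675
= 19797 × 1.020890 = $20,211 per tonne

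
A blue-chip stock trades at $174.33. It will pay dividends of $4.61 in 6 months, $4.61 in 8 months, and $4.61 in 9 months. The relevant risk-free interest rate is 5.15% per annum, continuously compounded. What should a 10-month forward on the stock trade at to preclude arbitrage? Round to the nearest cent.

$168.01

PV(dividends) I = 4.61·e^(−0.0515·6/12) + 4.61·e^(−0.0515·8/12) + 4.61·e^(−0.0515·9/12)
I = 4.4928 + 4.4544 + 4.4353 = 13.3825
F = (S − I)·e^(rT) = (174.33 − 13.3825) · e^(0.0515·10/12)
= 160.9475 · e^0.042917 = 160.9475 × 1.043851 = $168.01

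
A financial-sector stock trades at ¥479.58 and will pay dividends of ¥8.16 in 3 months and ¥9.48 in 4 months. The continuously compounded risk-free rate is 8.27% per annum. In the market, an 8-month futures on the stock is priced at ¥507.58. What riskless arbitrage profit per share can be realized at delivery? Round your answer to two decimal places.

¥19.01 per share

PV(dividends) I = 8.16·e^(−0.0827·3/12) + 9.48·e^(−0.0827·4/12) = 17.2153
Fair futures F* = (S − I)·e^(rT) = (479.58 − 17.2153)·e^0.055133 = 462.3647 × 1.056681 = 488.5720
Market ¥507.58 > fair 488.5720: forward overpriced → cash-and-carry (borrow at r, buy the stock and collect the dividends, short the forward).
Profit at T = |F_mkt − F*| = |507.58 − 488.5720| = ¥19.01 per share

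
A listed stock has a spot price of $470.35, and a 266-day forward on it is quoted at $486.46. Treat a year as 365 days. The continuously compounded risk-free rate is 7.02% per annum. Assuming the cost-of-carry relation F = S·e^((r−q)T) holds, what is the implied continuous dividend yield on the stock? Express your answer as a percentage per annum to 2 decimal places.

From F = S·e^((r−q)T): (r − q) = ln(F/S)/T
ln(486.46/470.35) = ln(1.034251) = 0.033677
(r − q) = 0.033677 / (266/365) = 0.046211
q = r − ln(F/S)/T = 0.0702 − 0.046211 = 0.023989
q = 2.40%

2.40%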